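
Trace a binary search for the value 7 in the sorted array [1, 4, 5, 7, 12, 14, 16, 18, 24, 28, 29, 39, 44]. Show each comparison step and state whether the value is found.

Binary search for 7 in [1, 4, 5, 7, 12, 14, 16, 18, 24, 28, 29, 39, 44]:

lo=0, hi=12, mid=6, arr[mid]=16 -> 16 > 7, search left half
lo=0, hi=5, mid=2, arr[mid]=5 -> 5 < 7, search right half
lo=3, hi=5, mid=4, arr[mid]=12 -> 12 > 7, search left half
lo=3, hi=3, mid=3, arr[mid]=7 -> Found target at index 3!

Binary search finds 7 at index 3 after 4 comparisons. The search repeatedly halves the search space by comparing with the middle element.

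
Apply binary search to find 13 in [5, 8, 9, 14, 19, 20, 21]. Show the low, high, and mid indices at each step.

Binary search for 13 in [5, 8, 9, 14, 19, 20, 21]:

lo=0, hi=6, mid=3, arr[mid]=14 -> 14 > 13, search left half
lo=0, hi=2, mid=1, arr[mid]=8 -> 8 < 13, search right half
lo=2, hi=2, mid=2, arr[mid]=9 -> 9 < 13, search right half
lo=3 > hi=2, target 13 not found

Binary search determines that 13 is not in the array after 3 comparisons. The search space was exhausted without finding the target.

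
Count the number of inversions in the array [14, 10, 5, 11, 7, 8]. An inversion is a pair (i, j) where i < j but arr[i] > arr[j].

Finding inversions in [14, 10, 5, 11, 7, 8]:

(0, 1): arr[0]=14 > arr[1]=10
(0, 2): arr[0]=14 > arr[2]=5
(0, 3): arr[0]=14 > arr[3]=11
(0, 4): arr[0]=14 > arr[4]=7
(0, 5): arr[0]=14 > arr[5]=8
(1, 2): arr[1]=10 > arr[2]=5
(1, 4): arr[1]=10 > arr[4]=7
(1, 5): arr[1]=10 > arr[5]=8
(3, 4): arr[3]=11 > arr[4]=7
(3, 5): arr[3]=11 > arr[5]=8

Total inversions: 10

The array has 10 inversion(s): (0,1), (0,2), (0,3), (0,4), (0,5), (1,2), (1,4), (1,5), (3,4), (3,5). Each pair (i,j) satisfies i < j and arr[i] > arr[j].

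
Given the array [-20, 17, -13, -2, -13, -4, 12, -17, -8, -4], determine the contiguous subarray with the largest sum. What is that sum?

Using Kadane's algorithm on [-20, 17, -13, -2, -13, -4, 12, -17, -8, -4]:

Scanning through the array:
Position 1 (value 17): max_ending_here = 17, max_so_far = 17
Position 2 (value -13): max_ending_here = 4, max_so_far = 17
Position 3 (value -2): max_ending_here = 2, max_so_far = 17
Position 4 (value -13): max_ending_here = -11, max_so_far = 17
Position 5 (value -4): max_ending_here = -4, max_so_far = 17
Position 6 (value 12): max_ending_here = 12, max_so_far = 17
Position 7 (value -17): max_ending_here = -5, max_so_far = 17
Position 8 (value -8): max_ending_here = -8, max_so_far = 17
Position 9 (value -4): max_ending_here = -4, max_so_far = 17

Maximum subarray: [17]
Maximum sum: 17

The maximum subarray is [17] with sum 17. This subarray runs from index 1 to index 1.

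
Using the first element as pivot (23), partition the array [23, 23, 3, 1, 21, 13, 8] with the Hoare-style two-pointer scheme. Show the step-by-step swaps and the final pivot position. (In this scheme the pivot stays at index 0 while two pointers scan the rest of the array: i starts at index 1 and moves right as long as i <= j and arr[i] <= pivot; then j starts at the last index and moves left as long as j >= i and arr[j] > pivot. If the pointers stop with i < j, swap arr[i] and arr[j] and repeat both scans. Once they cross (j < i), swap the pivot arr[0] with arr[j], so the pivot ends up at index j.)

Hoare-style two-pointer partition with pivot = 23:

Initial array: [23, 23, 3, 1, 21, 13, 8]

Pointers start at i = 1, j = 6.
i ends at 7, j ends at 6: the pointers have crossed (j < i), so scanning stops.

Swap pivot arr[0] with arr[6] to place pivot at position 6: [8, 23, 3, 1, 21, 13, 23]
Pivot position: 6

After partitioning with pivot 23, the array becomes [8, 23, 3, 1, 21, 13, 23]. The pivot is placed at index 6. All elements to the left of the pivot are <= 23, and all elements to the right are > 23.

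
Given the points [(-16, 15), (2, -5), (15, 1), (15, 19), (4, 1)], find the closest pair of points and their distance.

Computing all pairwise distances among 5 points:

d((-16, 15), (2, -5)) = 26.9072
d((-16, 15), (15, 1)) = 34.0147
d((-16, 15), (15, 19)) = 31.257
d((-16, 15), (4, 1)) = 24.4131
d((2, -5), (15, 1)) = 14.3178
d((2, -5), (15, 19)) = 27.2947
d((2, -5), (4, 1)) = 6.3246 <-- minimum
d((15, 1), (15, 19)) = 18.0
d((15, 1), (4, 1)) = 11.0
d((15, 19), (4, 1)) = 21.095

Closest pair: (2, -5) and (4, 1) with distance 6.3246

The closest pair is (2, -5) and (4, 1) with Euclidean distance 6.3246. For 5 points, brute-force pairwise comparison is shown above. For large n, the divide-and-conquer algorithm (sort by x, recurse on halves, check the dividing strip) achieves O(n log n).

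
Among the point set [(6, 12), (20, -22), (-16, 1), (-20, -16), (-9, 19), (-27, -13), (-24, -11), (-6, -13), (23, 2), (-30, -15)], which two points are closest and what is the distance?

Computing all pairwise distances among 10 points:

d((6, 12), (20, -22)) = 36.7696
d((6, 12), (-16, 1)) = 24.5967
d((6, 12), (-20, -16)) = 38.2099
d((6, 12), (-9, 19)) = 16.5529
d((6, 12), (-27, -13)) = 41.4005
d((6, 12), (-24, -11)) = 37.8021
d((6, 12), (-6, -13)) = 27.7308
d((6, 12), (23, 2)) = 19.7231
d((6, 12), (-30, -15)) = 45.0
d((20, -22), (-16, 1)) = 42.72
d((20, -22), (-20, -16)) = 40.4475
d((20, -22), (-9, 19)) = 50.2195
d((20, -22), (-27, -13)) = 47.8539
d((20, -22), (-24, -11)) = 45.3542
d((20, -22), (-6, -13)) = 27.5136
d((20, -22), (23, 2)) = 24.1868
d((20, -22), (-30, -15)) = 50.4876
d((-16, 1), (-20, -16)) = 17.4642
d((-16, 1), (-9, 19)) = 19.3132
d((-16, 1), (-27, -13)) = 17.8045
d((-16, 1), (-24, -11)) = 14.4222
d((-16, 1), (-6, -13)) = 17.2047
d((-16, 1), (23, 2)) = 39.0128
d((-16, 1), (-30, -15)) = 21.2603
d((-20, -16), (-9, 19)) = 36.6879
d((-20, -16), (-27, -13)) = 7.6158
d((-20, -16), (-24, -11)) = 6.4031
d((-20, -16), (-6, -13)) = 14.3178
d((-20, -16), (23, 2)) = 46.6154
d((-20, -16), (-30, -15)) = 10.0499
d((-9, 19), (-27, -13)) = 36.7151
d((-9, 19), (-24, -11)) = 33.541
d((-9, 19), (-6, -13)) = 32.1403
d((-9, 19), (23, 2)) = 36.2353
d((-9, 19), (-30, -15)) = 39.9625
d((-27, -13), (-24, -11)) = 3.6056 <-- minimum
d((-27, -13), (-6, -13)) = 21.0
d((-27, -13), (23, 2)) = 52.2015
d((-27, -13), (-30, -15)) = 3.6056 <-- minimum
d((-24, -11), (-6, -13)) = 18.1108
d((-24, -11), (23, 2)) = 48.7647
d((-24, -11), (-30, -15)) = 7.2111
d((-6, -13), (23, 2)) = 32.6497
d((-6, -13), (-30, -15)) = 24.0832
d((23, 2), (-30, -15)) = 55.6597

Minimum distance: 3.6056 (tie among 2 pairs: (-27, -13) and (-24, -11); (-27, -13) and (-30, -15))

The minimum Euclidean distance is 3.6056. There is a tie: 2 pairs achieve this minimum — (-27, -13) and (-24, -11); (-27, -13) and (-30, -15). Any of these is a valid closest pair. For 10 points, brute-force pairwise comparison is shown above. For large n, the divide-and-conquer algorithm (sort by x, recurse on halves, check the dividing strip) achieves O(n log n).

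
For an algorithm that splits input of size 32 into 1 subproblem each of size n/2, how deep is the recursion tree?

For divide and conquer with division factor 2:

Problem sizes at each level:
Level 0: 32
Level 1: 16
Level 2: 8
Level 3: 4
Level 4: 2
Level 5: 1

The root is level 0 and the size-1 base case is level 5 (the tree spans levels 0 through 5, i.e. 6 levels counting the root), so the depth is the number of divisions: log_2(32) = 5

The recursion tree depth is log_2(32) = 5. At each level, the problem size is divided by 2, so it takes 5 divisions to reduce to a base case of size 1. The algorithm makes 1 recursive call at each level.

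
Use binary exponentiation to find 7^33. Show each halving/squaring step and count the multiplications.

Computing 7^33 by squaring (build up from 7^1; each line after the first costs one multiplication):

7^1 = 7
7^2 = (7^1)^2 = 7^2 = 49
7^4 = (7^2)^2 = 49^2 = 2401
7^8 = (7^4)^2 = 2401^2 = 5764801
7^16 = (7^8)^2 = 5764801^2 = 33232930569601
7^32 = (7^16)^2 = 33232930569601^2 = 1104427674243920646305299201
7^33 = 7 * 7^32 = 7 * 1104427674243920646305299201 = 7730993719707444524137094407

Result: 7730993719707444524137094407
Multiplications needed: 6 (6 lines after 7^1)

7^33 = 7730993719707444524137094407. Using exponentiation by squaring, this requires 6 multiplications. The key idea: if the exponent is even, square the half-power; if odd, multiply by the base once.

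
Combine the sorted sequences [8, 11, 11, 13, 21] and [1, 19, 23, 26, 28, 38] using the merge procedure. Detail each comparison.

Merging process:

Compare 8 vs 1: take 1 from right. Merged: [1]
Compare 8 vs 19: take 8 from left. Merged: [1, 8]
Compare 11 vs 19: take 11 from left. Merged: [1, 8, 11]
Compare 11 vs 19: take 11 from left. Merged: [1, 8, 11, 11]
Compare 13 vs 19: take 13 from left. Merged: [1, 8, 11, 11, 13]
Compare 21 vs 19: take 19 from right. Merged: [1, 8, 11, 11, 13, 19]
Compare 21 vs 23: take 21 from left. Merged: [1, 8, 11, 11, 13, 19, 21]
Append remaining from right: [23, 26, 28, 38]. Merged: [1, 8, 11, 11, 13, 19, 21, 23, 26, 28, 38]

Final merged array: [1, 8, 11, 11, 13, 19, 21, 23, 26, 28, 38]
Total comparisons: 7

The merged array is [1, 8, 11, 11, 13, 19, 21, 23, 26, 28, 38], requiring 7 comparisons. The merge step runs in O(n) time where n is the total number of elements.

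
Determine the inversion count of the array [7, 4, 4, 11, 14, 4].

Finding inversions in [7, 4, 4, 11, 14, 4]:

(0, 1): arr[0]=7 > arr[1]=4
(0, 2): arr[0]=7 > arr[2]=4
(0, 5): arr[0]=7 > arr[5]=4
(3, 5): arr[3]=11 > arr[5]=4
(4, 5): arr[4]=14 > arr[5]=4

Total inversions: 5

The array has 5 inversion(s): (0,1), (0,2), (0,5), (3,5), (4,5). Each pair (i,j) satisfies i < j and arr[i] > arr[j].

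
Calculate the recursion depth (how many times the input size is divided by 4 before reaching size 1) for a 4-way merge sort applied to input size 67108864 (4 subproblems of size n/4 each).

For divide and conquer with division factor 4:

Problem sizes at each level:
Level 0: 67108864
Level 1: 16777216
Level 2: 4194304
Level 3: 1048576
Level 4: 262144
Level 5: 65536
Level 6: 16384
Level 7: 4096
Level 8: 1024
Level 9: 256
Level 10: 64
Level 11: 16
Level 12: 4
Level 13: 1

The root is level 0 and the size-1 base case is level 13 (the tree spans levels 0 through 13, i.e. 14 levels counting the root), so the depth is the number of divisions: log_4(67108864) = 13

The recursion tree depth is log_4(67108864) = 13. At each level, the problem size is divided by 4, so it takes 13 divisions to reduce to a base case of size 1. The algorithm makes 4 recursive calls at each level.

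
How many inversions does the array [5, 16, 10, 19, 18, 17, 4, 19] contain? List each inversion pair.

Finding inversions in [5, 16, 10, 19, 18, 17, 4, 19]:

(0, 6): arr[0]=5 > arr[6]=4
(1, 2): arr[1]=16 > arr[2]=10
(1, 6): arr[1]=16 > arr[6]=4
(2, 6): arr[2]=10 > arr[6]=4
(3, 4): arr[3]=19 > arr[4]=18
(3, 5): arr[3]=19 > arr[5]=17
(3, 6): arr[3]=19 > arr[6]=4
(4, 5): arr[4]=18 > arr[5]=17
(4, 6): arr[4]=18 > arr[6]=4
(5, 6): arr[5]=17 > arr[6]=4

Total inversions: 10

The array has 10 inversion(s): (0,6), (1,2), (1,6), (2,6), (3,4), (3,5), (3,6), (4,5), (4,6), (5,6). Each pair (i,j) satisfies i < j and arr[i] > arr[j].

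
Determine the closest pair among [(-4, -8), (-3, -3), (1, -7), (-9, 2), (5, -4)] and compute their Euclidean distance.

Computing all pairwise distances among 5 points:

d((-4, -8), (-3, -3)) = 5.099
d((-4, -8), (1, -7)) = 5.099
d((-4, -8), (-9, 2)) = 11.1803
d((-4, -8), (5, -4)) = 9.8489
d((-3, -3), (1, -7)) = 5.6569
d((-3, -3), (-9, 2)) = 7.8102
d((-3, -3), (5, -4)) = 8.0623
d((1, -7), (-9, 2)) = 13.4536
d((1, -7), (5, -4)) = 5.0 <-- minimum
d((-9, 2), (5, -4)) = 15.2315

Closest pair: (1, -7) and (5, -4) with distance 5.0

The closest pair is (1, -7) and (5, -4) with Euclidean distance 5.0. For 5 points, brute-force pairwise comparison is shown above. For large n, the divide-and-conquer algorithm (sort by x, recurse on halves, check the dividing strip) achieves O(n log n).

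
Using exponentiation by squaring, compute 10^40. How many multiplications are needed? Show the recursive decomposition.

Computing 10^40 by squaring (build up from 10^1; each line after the first costs one multiplication):

10^1 = 10
10^2 = (10^1)^2 = 10^2 = 100
10^4 = (10^2)^2 = 100^2 = 10000
10^5 = 10 * 10^4 = 10 * 10000 = 100000
10^10 = (10^5)^2 = 100000^2 = 10000000000
10^20 = (10^10)^2 = 10000000000^2 = 100000000000000000000
10^40 = (10^20)^2 = 100000000000000000000^2 = 10000000000000000000000000000000000000000

Result: 10000000000000000000000000000000000000000
Multiplications needed: 6 (6 lines after 10^1)

10^40 = 10000000000000000000000000000000000000000. Using exponentiation by squaring, this requires 6 multiplications. The key idea: if the exponent is even, square the half-power; if odd, multiply by the base once.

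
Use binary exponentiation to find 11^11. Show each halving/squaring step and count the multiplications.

Computing 11^11 by squaring (build up from 11^1; each line after the first costs one multiplication):

11^1 = 11
11^2 = (11^1)^2 = 11^2 = 121
11^4 = (11^2)^2 = 121^2 = 14641
11^5 = 11 * 11^4 = 11 * 14641 = 161051
11^10 = (11^5)^2 = 161051^2 = 25937424601
11^11 = 11 * 11^10 = 11 * 25937424601 = 285311670611

Result: 285311670611
Multiplications needed: 5 (5 lines after 11^1)

11^11 = 285311670611. Using exponentiation by squaring, this requires 5 multiplications. The key idea: if the exponent is even, square the half-power; if odd, multiply by the base once.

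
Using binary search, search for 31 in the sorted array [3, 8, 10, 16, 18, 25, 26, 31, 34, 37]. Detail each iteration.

Binary search for 31 in [3, 8, 10, 16, 18, 25, 26, 31, 34, 37]:

lo=0, hi=9, mid=4, arr[mid]=18 -> 18 < 31, search right half
lo=5, hi=9, mid=7, arr[mid]=31 -> Found target at index 7!

Binary search finds 31 at index 7 after 2 comparisons. The search repeatedly halves the search space by comparing with the middle element.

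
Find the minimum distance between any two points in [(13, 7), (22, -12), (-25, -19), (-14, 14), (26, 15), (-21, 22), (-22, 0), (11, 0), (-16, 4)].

Computing all pairwise distances among 9 points:

d((13, 7), (22, -12)) = 21.0238
d((13, 7), (-25, -19)) = 46.0435
d((13, 7), (-14, 14)) = 27.8927
d((13, 7), (26, 15)) = 15.2643
d((13, 7), (-21, 22)) = 37.1618
d((13, 7), (-22, 0)) = 35.6931
d((13, 7), (11, 0)) = 7.2801
d((13, 7), (-16, 4)) = 29.1548
d((22, -12), (-25, -19)) = 47.5184
d((22, -12), (-14, 14)) = 44.4072
d((22, -12), (26, 15)) = 27.2947
d((22, -12), (-21, 22)) = 54.8179
d((22, -12), (-22, 0)) = 45.607
d((22, -12), (11, 0)) = 16.2788
d((22, -12), (-16, 4)) = 41.2311
d((-25, -19), (-14, 14)) = 34.7851
d((-25, -19), (26, 15)) = 61.2944
d((-25, -19), (-21, 22)) = 41.1947
d((-25, -19), (-22, 0)) = 19.2354
d((-25, -19), (11, 0)) = 40.7063
d((-25, -19), (-16, 4)) = 24.6982
d((-14, 14), (26, 15)) = 40.0125
d((-14, 14), (-21, 22)) = 10.6301
d((-14, 14), (-22, 0)) = 16.1245
d((-14, 14), (11, 0)) = 28.6531
d((-14, 14), (-16, 4)) = 10.198
d((26, 15), (-21, 22)) = 47.5184
d((26, 15), (-22, 0)) = 50.2892
d((26, 15), (11, 0)) = 21.2132
d((26, 15), (-16, 4)) = 43.4166
d((-21, 22), (-22, 0)) = 22.0227
d((-21, 22), (11, 0)) = 38.833
d((-21, 22), (-16, 4)) = 18.6815
d((-22, 0), (11, 0)) = 33.0
d((-22, 0), (-16, 4)) = 7.2111 <-- minimum
d((11, 0), (-16, 4)) = 27.2947

Closest pair: (-22, 0) and (-16, 4) with distance 7.2111

The closest pair is (-22, 0) and (-16, 4) with Euclidean distance 7.2111. For 9 points, brute-force pairwise comparison is shown above. For large n, the divide-and-conquer algorithm (sort by x, recurse on halves, check the dividing strip) achieves O(n log n).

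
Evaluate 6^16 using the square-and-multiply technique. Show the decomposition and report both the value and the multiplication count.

Computing 6^16 by squaring (build up from 6^1; each line after the first costs one multiplication):

6^1 = 6
6^2 = (6^1)^2 = 6^2 = 36
6^4 = (6^2)^2 = 36^2 = 1296
6^8 = (6^4)^2 = 1296^2 = 1679616
6^16 = (6^8)^2 = 1679616^2 = 2821109907456

Result: 2821109907456
Multiplications needed: 4 (4 lines after 6^1)

6^16 = 2821109907456. Using exponentiation by squaring, this requires 4 multiplications. The key idea: if the exponent is even, square the half-power; if odd, multiply by the base once.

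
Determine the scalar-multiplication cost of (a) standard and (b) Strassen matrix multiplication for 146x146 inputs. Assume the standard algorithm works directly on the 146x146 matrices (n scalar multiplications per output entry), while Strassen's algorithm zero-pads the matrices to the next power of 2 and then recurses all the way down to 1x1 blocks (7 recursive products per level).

Matrix multiplication for 146x146 matrices:

Strassen's algorithm requires power-of-2 dimensions. Pad 146x146 to 256x256 (next power of 2).

Standard algorithm: 146^3 = 3112136 multiplications
Strassen's algorithm: 7^(log2(256)) = 7^8 = 5764801 multiplications
Difference: 3112136 - 5764801 = -2652665 (Strassen uses MORE here due to padding overhead — for small or just-over-power-of-2 n, padding can outweigh the per-level savings)

Standard: 3112136 multiplications (146^3). Strassen: 5764801 multiplications (7^8, after padding to 256x256). Strassen reduces 8 recursive multiplications to 7 at each level.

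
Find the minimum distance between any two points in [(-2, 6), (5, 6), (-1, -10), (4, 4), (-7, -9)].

Computing all pairwise distances among 5 points:

d((-2, 6), (5, 6)) = 7.0
d((-2, 6), (-1, -10)) = 16.0312
d((-2, 6), (4, 4)) = 6.3246
d((-2, 6), (-7, -9)) = 15.8114
d((5, 6), (-1, -10)) = 17.088
d((5, 6), (4, 4)) = 2.2361 <-- minimum
d((5, 6), (-7, -9)) = 19.2094
d((-1, -10), (4, 4)) = 14.8661
d((-1, -10), (-7, -9)) = 6.0828
d((4, 4), (-7, -9)) = 17.0294

Closest pair: (5, 6) and (4, 4) with distance 2.2361

The closest pair is (5, 6) and (4, 4) with Euclidean distance 2.2361. For 5 points, brute-force pairwise comparison is shown above. For large n, the divide-and-conquer algorithm (sort by x, recurse on halves, check the dividing strip) achieves O(n log n).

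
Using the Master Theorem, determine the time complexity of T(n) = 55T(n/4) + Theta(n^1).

Master Theorem for T(n) = 55T(n/4) + O(n^1):

a = 55, b = 4, c = 1
log_b(a) = log_4(55) = 2.8907

Case 1: c = 1 < log_4(55) = 2.8907
T(n) = O(n^(log_4 55))

For T(n) = 55T(n/4) + O(n^1): log_4(55) = 2.8907. This is Case 1 of the Master Theorem (c < log_b(a), work dominated by leaves), giving O(n^(log_4 55)).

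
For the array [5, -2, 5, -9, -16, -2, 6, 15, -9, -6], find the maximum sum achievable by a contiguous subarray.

Using Kadane's algorithm on [5, -2, 5, -9, -16, -2, 6, 15, -9, -6]:

Scanning through the array:
Position 1 (value -2): max_ending_here = 3, max_so_far = 5
Position 2 (value 5): max_ending_here = 8, max_so_far = 8
Position 3 (value -9): max_ending_here = -1, max_so_far = 8
Position 4 (value -16): max_ending_here = -16, max_so_far = 8
Position 5 (value -2): max_ending_here = -2, max_so_far = 8
Position 6 (value 6): max_ending_here = 6, max_so_far = 8
Position 7 (value 15): max_ending_here = 21, max_so_far = 21
Position 8 (value -9): max_ending_here = 12, max_so_far = 21
Position 9 (value -6): max_ending_here = 6, max_so_far = 21

Maximum subarray: [6, 15]
Maximum sum: 21

The maximum subarray is [6, 15] with sum 21. This subarray runs from index 6 to index 7.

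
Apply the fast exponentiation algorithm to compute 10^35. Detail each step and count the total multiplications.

Computing 10^35 by squaring (build up from 10^1; each line after the first costs one multiplication):

10^1 = 10
10^2 = (10^1)^2 = 10^2 = 100
10^4 = (10^2)^2 = 100^2 = 10000
10^8 = (10^4)^2 = 10000^2 = 100000000
10^16 = (10^8)^2 = 100000000^2 = 10000000000000000
10^17 = 10 * 10^16 = 10 * 10000000000000000 = 100000000000000000
10^34 = (10^17)^2 = 100000000000000000^2 = 10000000000000000000000000000000000
10^35 = 10 * 10^34 = 10 * 10000000000000000000000000000000000 = 100000000000000000000000000000000000

Result: 100000000000000000000000000000000000
Multiplications needed: 7 (7 lines after 10^1)

10^35 = 100000000000000000000000000000000000. Using exponentiation by squaring, this requires 7 multiplications. The key idea: if the exponent is even, square the half-power; if odd, multiply by the base once.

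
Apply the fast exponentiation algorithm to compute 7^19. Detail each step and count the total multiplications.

Computing 7^19 by squaring (build up from 7^1; each line after the first costs one multiplication):

7^1 = 7
7^2 = (7^1)^2 = 7^2 = 49
7^4 = (7^2)^2 = 49^2 = 2401
7^8 = (7^4)^2 = 2401^2 = 5764801
7^9 = 7 * 7^8 = 7 * 5764801 = 40353607
7^18 = (7^9)^2 = 40353607^2 = 1628413597910449
7^19 = 7 * 7^18 = 7 * 1628413597910449 = 11398895185373143

Result: 11398895185373143
Multiplications needed: 6 (6 lines after 7^1)

7^19 = 11398895185373143. Using exponentiation by squaring, this requires 6 multiplications. The key idea: if the exponent is even, square the half-power; if odd, multiply by the base once.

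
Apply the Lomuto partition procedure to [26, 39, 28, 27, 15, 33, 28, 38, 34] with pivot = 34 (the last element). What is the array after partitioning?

Lomuto partition with pivot = 34:

Initial array: [26, 39, 28, 27, 15, 33, 28, 38, 34]

arr[0]=26 <= 34: swap with position 0, array becomes [26, 39, 28, 27, 15, 33, 28, 38, 34]
arr[1]=39 > 34: no swap
arr[2]=28 <= 34: swap with position 1, array becomes [26, 28, 39, 27, 15, 33, 28, 38, 34]
arr[3]=27 <= 34: swap with position 2, array becomes [26, 28, 27, 39, 15, 33, 28, 38, 34]
arr[4]=15 <= 34: swap with position 3, array becomes [26, 28, 27, 15, 39, 33, 28, 38, 34]
arr[5]=33 <= 34: swap with position 4, array becomes [26, 28, 27, 15, 33, 39, 28, 38, 34]
arr[6]=28 <= 34: swap with position 5, array becomes [26, 28, 27, 15, 33, 28, 39, 38, 34]
arr[7]=38 > 34: no swap

Place pivot at position 6: [26, 28, 27, 15, 33, 28, 34, 38, 39]
Pivot position: 6

After partitioning with pivot 34, the array becomes [26, 28, 27, 15, 33, 28, 34, 38, 39]. The pivot is placed at index 6. All elements to the left of the pivot are <= 34, and all elements to the right are > 34.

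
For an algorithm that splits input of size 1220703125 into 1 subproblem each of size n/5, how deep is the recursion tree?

For divide and conquer with division factor 5:

Problem sizes at each level:
Level 0: 1220703125
Level 1: 244140625
Level 2: 48828125
Level 3: 9765625
Level 4: 1953125
Level 5: 390625
Level 6: 78125
Level 7: 15625
Level 8: 3125
Level 9: 625
Level 10: 125
Level 11: 25
Level 12: 5
Level 13: 1

The root is level 0 and the size-1 base case is level 13 (the tree spans levels 0 through 13, i.e. 14 levels counting the root), so the depth is the number of divisions: log_5(1220703125) = 13

The recursion tree depth is log_5(1220703125) = 13. At each level, the problem size is divided by 5, so it takes 13 divisions to reduce to a base case of size 1. The algorithm makes 1 recursive call at each level.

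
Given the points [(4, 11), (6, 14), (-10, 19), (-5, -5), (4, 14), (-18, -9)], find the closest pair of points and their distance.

Computing all pairwise distances among 6 points:

d((4, 11), (6, 14)) = 3.6056
d((4, 11), (-10, 19)) = 16.1245
d((4, 11), (-5, -5)) = 18.3576
d((4, 11), (4, 14)) = 3.0
d((4, 11), (-18, -9)) = 29.7321
d((6, 14), (-10, 19)) = 16.7631
d((6, 14), (-5, -5)) = 21.9545
d((6, 14), (4, 14)) = 2.0 <-- minimum
d((6, 14), (-18, -9)) = 33.2415
d((-10, 19), (-5, -5)) = 24.5153
d((-10, 19), (4, 14)) = 14.8661
d((-10, 19), (-18, -9)) = 29.1204
d((-5, -5), (4, 14)) = 21.0238
d((-5, -5), (-18, -9)) = 13.6015
d((4, 14), (-18, -9)) = 31.8277

Closest pair: (6, 14) and (4, 14) with distance 2.0

The closest pair is (6, 14) and (4, 14) with Euclidean distance 2.0. For 6 points, brute-force pairwise comparison is shown above. For large n, the divide-and-conquer algorithm (sort by x, recurse on halves, check the dividing strip) achieves O(n log n).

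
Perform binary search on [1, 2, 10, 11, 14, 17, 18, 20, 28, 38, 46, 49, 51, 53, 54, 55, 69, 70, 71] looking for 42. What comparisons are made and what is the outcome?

Binary search for 42 in [1, 2, 10, 11, 14, 17, 18, 20, 28, 38, 46, 49, 51, 53, 54, 55, 69, 70, 71]:

lo=0, hi=18, mid=9, arr[mid]=38 -> 38 < 42, search right half
lo=10, hi=18, mid=14, arr[mid]=54 -> 54 > 42, search left half
lo=10, hi=13, mid=11, arr[mid]=49 -> 49 > 42, search left half
lo=10, hi=10, mid=10, arr[mid]=46 -> 46 > 42, search left half
lo=10 > hi=9, target 42 not found

Binary search determines that 42 is not in the array after 4 comparisons. The search space was exhausted without finding the target.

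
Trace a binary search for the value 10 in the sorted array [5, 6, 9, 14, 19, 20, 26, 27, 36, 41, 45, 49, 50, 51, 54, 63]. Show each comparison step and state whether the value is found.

Binary search for 10 in [5, 6, 9, 14, 19, 20, 26, 27, 36, 41, 45, 49, 50, 51, 54, 63]:

lo=0, hi=15, mid=7, arr[mid]=27 -> 27 > 10, search left half
lo=0, hi=6, mid=3, arr[mid]=14 -> 14 > 10, search left half
lo=0, hi=2, mid=1, arr[mid]=6 -> 6 < 10, search right half
lo=2, hi=2, mid=2, arr[mid]=9 -> 9 < 10, search right half
lo=3 > hi=2, target 10 not found

Binary search determines that 10 is not in the array after 4 comparisons. The search space was exhausted without finding the target.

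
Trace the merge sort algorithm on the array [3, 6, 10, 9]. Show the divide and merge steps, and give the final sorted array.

Merge sort trace:

Split: [3, 6, 10, 9] -> [3, 6] and [10, 9]
  Split: [3, 6] -> [3] and [6]
  Merge: [3] + [6] -> [3, 6]
  Split: [10, 9] -> [10] and [9]
  Merge: [10] + [9] -> [9, 10]
Merge: [3, 6] + [9, 10] -> [3, 6, 9, 10]

Final sorted array: [3, 6, 9, 10]

The merge sort proceeds by recursively splitting the array and merging sorted halves.
After all merges, the sorted array is [3, 6, 9, 10].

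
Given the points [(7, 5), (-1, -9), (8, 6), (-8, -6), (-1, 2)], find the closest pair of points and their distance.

Computing all pairwise distances among 5 points:

d((7, 5), (-1, -9)) = 16.1245
d((7, 5), (8, 6)) = 1.4142 <-- minimum
d((7, 5), (-8, -6)) = 18.6011
d((7, 5), (-1, 2)) = 8.544
d((-1, -9), (8, 6)) = 17.4929
d((-1, -9), (-8, -6)) = 7.6158
d((-1, -9), (-1, 2)) = 11.0
d((8, 6), (-8, -6)) = 20.0
d((8, 6), (-1, 2)) = 9.8489
d((-8, -6), (-1, 2)) = 10.6301

Closest pair: (7, 5) and (8, 6) with distance 1.4142

The closest pair is (7, 5) and (8, 6) with Euclidean distance 1.4142. For 5 points, brute-force pairwise comparison is shown above. For large n, the divide-and-conquer algorithm (sort by x, recurse on halves, check the dividing strip) achieves O(n log n).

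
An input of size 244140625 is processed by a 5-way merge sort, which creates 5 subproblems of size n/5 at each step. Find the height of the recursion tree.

For divide and conquer with division factor 5:

Problem sizes at each level:
Level 0: 244140625
Level 1: 48828125
Level 2: 9765625
Level 3: 1953125
Level 4: 390625
Level 5: 78125
Level 6: 15625
Level 7: 3125
Level 8: 625
Level 9: 125
Level 10: 25
Level 11: 5
Level 12: 1

The root is level 0 and the size-1 base case is level 12 (the tree spans levels 0 through 12, i.e. 13 levels counting the root), so the depth is the number of divisions: log_5(244140625) = 12

The recursion tree depth is log_5(244140625) = 12. At each level, the problem size is divided by 5, so it takes 12 divisions to reduce to a base case of size 1. The algorithm makes 5 recursive calls at each level.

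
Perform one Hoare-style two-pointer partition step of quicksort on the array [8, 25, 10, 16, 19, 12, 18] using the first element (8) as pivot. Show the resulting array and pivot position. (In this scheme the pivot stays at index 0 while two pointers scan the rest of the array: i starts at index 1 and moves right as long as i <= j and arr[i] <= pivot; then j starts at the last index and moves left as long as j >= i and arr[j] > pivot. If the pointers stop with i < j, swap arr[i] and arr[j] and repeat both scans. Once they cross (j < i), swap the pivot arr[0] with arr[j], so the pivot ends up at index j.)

Hoare-style two-pointer partition with pivot = 8:

Initial array: [8, 25, 10, 16, 19, 12, 18]

Pointers start at i = 1, j = 6.
i ends at 1, j ends at 0: the pointers have crossed (j < i), so scanning stops.

j = 0, so swapping arr[0] with arr[j] leaves the pivot at position 0: [8, 25, 10, 16, 19, 12, 18]
Pivot position: 0

After partitioning with pivot 8, the array becomes [8, 25, 10, 16, 19, 12, 18]. The pivot is placed at index 0. All elements to the left of the pivot are <= 8, and all elements to the right are > 8.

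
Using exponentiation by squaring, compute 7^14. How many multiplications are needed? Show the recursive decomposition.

Computing 7^14 by squaring (build up from 7^1; each line after the first costs one multiplication):

7^1 = 7
7^2 = (7^1)^2 = 7^2 = 49
7^3 = 7 * 7^2 = 7 * 49 = 343
7^6 = (7^3)^2 = 343^2 = 117649
7^7 = 7 * 7^6 = 7 * 117649 = 823543
7^14 = (7^7)^2 = 823543^2 = 678223072849

Result: 678223072849
Multiplications needed: 5 (5 lines after 7^1)

7^14 = 678223072849. Using exponentiation by squaring, this requires 5 multiplications. The key idea: if the exponent is even, square the half-power; if odd, multiply by the base once.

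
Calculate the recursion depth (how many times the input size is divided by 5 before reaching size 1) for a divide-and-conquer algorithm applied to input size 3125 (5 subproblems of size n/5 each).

For divide and conquer with division factor 5:

Problem sizes at each level:
Level 0: 3125
Level 1: 625
Level 2: 125
Level 3: 25
Level 4: 5
Level 5: 1

The root is level 0 and the size-1 base case is level 5 (the tree spans levels 0 through 5, i.e. 6 levels counting the root), so the depth is the number of divisions: log_5(3125) = 5

The recursion tree depth is log_5(3125) = 5. At each level, the problem size is divided by 5, so it takes 5 divisions to reduce to a base case of size 1. The algorithm makes 5 recursive calls at each level.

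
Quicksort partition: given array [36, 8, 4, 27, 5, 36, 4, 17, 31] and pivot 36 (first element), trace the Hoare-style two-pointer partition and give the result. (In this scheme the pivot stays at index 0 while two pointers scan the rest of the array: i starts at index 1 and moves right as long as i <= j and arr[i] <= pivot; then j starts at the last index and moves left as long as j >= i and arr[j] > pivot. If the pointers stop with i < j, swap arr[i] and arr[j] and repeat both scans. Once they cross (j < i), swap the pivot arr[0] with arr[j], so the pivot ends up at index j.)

Hoare-style two-pointer partition with pivot = 36:

Initial array: [36, 8, 4, 27, 5, 36, 4, 17, 31]

Pointers start at i = 1, j = 8.
i ends at 9, j ends at 8: the pointers have crossed (j < i), so scanning stops.

Swap pivot arr[0] with arr[8] to place pivot at position 8: [31, 8, 4, 27, 5, 36, 4, 17, 36]
Pivot position: 8

After partitioning with pivot 36, the array becomes [31, 8, 4, 27, 5, 36, 4, 17, 36]. The pivot is placed at index 8. All elements to the left of the pivot are <= 36, and all elements to the right are > 36.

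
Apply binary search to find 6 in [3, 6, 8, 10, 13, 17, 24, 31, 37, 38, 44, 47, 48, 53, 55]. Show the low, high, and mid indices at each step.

Binary search for 6 in [3, 6, 8, 10, 13, 17, 24, 31, 37, 38, 44, 47, 48, 53, 55]:

lo=0, hi=14, mid=7, arr[mid]=31 -> 31 > 6, search left half
lo=0, hi=6, mid=3, arr[mid]=10 -> 10 > 6, search left half
lo=0, hi=2, mid=1, arr[mid]=6 -> Found target at index 1!

Binary search finds 6 at index 1 after 3 comparisons. The search repeatedly halves the search space by comparing with the middle element.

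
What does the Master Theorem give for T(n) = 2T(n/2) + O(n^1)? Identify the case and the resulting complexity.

Master Theorem for T(n) = 2T(n/2) + O(n^1):

a = 2, b = 2, c = 1
log_b(a) = log_2(2) = 1.0000

Case 2: c = 1 = log_2(2) = 1.0000
T(n) = O(n^1 log n) = O(n log n)

For T(n) = 2T(n/2) + O(n^1): log_2(2) = 1.0000. This is Case 2 of the Master Theorem (c = log_b(a), equal work at all levels), giving O(n log n).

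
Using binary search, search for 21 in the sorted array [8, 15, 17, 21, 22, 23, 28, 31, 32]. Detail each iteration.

Binary search for 21 in [8, 15, 17, 21, 22, 23, 28, 31, 32]:

lo=0, hi=8, mid=4, arr[mid]=22 -> 22 > 21, search left half
lo=0, hi=3, mid=1, arr[mid]=15 -> 15 < 21, search right half
lo=2, hi=3, mid=2, arr[mid]=17 -> 17 < 21, search right half
lo=3, hi=3, mid=3, arr[mid]=21 -> Found target at index 3!

Binary search finds 21 at index 3 after 4 comparisons. The search repeatedly halves the search space by comparing with the middle element.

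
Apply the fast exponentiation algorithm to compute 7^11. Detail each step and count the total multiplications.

Computing 7^11 by squaring (build up from 7^1; each line after the first costs one multiplication):

7^1 = 7
7^2 = (7^1)^2 = 7^2 = 49
7^4 = (7^2)^2 = 49^2 = 2401
7^5 = 7 * 7^4 = 7 * 2401 = 16807
7^10 = (7^5)^2 = 16807^2 = 282475249
7^11 = 7 * 7^10 = 7 * 282475249 = 1977326743

Result: 1977326743
Multiplications needed: 5 (5 lines after 7^1)

7^11 = 1977326743. Using exponentiation by squaring, this requires 5 multiplications. The key idea: if the exponent is even, square the half-power; if odd, multiply by the base once.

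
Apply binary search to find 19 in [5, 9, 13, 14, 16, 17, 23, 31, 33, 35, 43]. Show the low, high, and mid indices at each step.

Binary search for 19 in [5, 9, 13, 14, 16, 17, 23, 31, 33, 35, 43]:

lo=0, hi=10, mid=5, arr[mid]=17 -> 17 < 19, search right half
lo=6, hi=10, mid=8, arr[mid]=33 -> 33 > 19, search left half
lo=6, hi=7, mid=6, arr[mid]=23 -> 23 > 19, search left half
lo=6 > hi=5, target 19 not found

Binary search determines that 19 is not in the array after 3 comparisons. The search space was exhausted without finding the target.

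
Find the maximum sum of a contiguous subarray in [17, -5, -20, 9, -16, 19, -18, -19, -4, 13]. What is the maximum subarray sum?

Using Kadane's algorithm on [17, -5, -20, 9, -16, 19, -18, -19, -4, 13]:

Scanning through the array:
Position 1 (value -5): max_ending_here = 12, max_so_far = 17
Position 2 (value -20): max_ending_here = -8, max_so_far = 17
Position 3 (value 9): max_ending_here = 9, max_so_far = 17
Position 4 (value -16): max_ending_here = -7, max_so_far = 17
Position 5 (value 19): max_ending_here = 19, max_so_far = 19
Position 6 (value -18): max_ending_here = 1, max_so_far = 19
Position 7 (value -19): max_ending_here = -18, max_so_far = 19
Position 8 (value -4): max_ending_here = -4, max_so_far = 19
Position 9 (value 13): max_ending_here = 13, max_so_far = 19

Maximum subarray: [19]
Maximum sum: 19

The maximum subarray is [19] with sum 19. This subarray runs from index 5 to index 5.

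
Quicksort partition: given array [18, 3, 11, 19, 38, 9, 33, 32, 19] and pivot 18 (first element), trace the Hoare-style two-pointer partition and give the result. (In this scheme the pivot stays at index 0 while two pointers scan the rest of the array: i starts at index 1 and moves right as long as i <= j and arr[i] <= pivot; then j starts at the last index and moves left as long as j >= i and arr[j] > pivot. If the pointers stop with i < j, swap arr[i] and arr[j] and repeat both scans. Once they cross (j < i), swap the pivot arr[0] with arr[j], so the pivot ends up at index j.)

Hoare-style two-pointer partition with pivot = 18:

Initial array: [18, 3, 11, 19, 38, 9, 33, 32, 19]

Pointers start at i = 1, j = 8.
i stops at index 3 (arr[3]=19 > 18), j stops at index 5 (arr[5]=9 <= 18): swap arr[3] and arr[5], array becomes [18, 3, 11, 9, 38, 19, 33, 32, 19]
i ends at 4, j ends at 3: the pointers have crossed (j < i), so scanning stops.

Swap pivot arr[0] with arr[3] to place pivot at position 3: [9, 3, 11, 18, 38, 19, 33, 32, 19]
Pivot position: 3

After partitioning with pivot 18, the array becomes [9, 3, 11, 18, 38, 19, 33, 32, 19]. The pivot is placed at index 3. All elements to the left of the pivot are <= 18, and all elements to the right are > 18.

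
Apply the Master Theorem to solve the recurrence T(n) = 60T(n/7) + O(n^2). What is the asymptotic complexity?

Master Theorem for T(n) = 60T(n/7) + O(n^2):

a = 60, b = 7, c = 2
log_b(a) = log_7(60) = 2.1041

Case 1: c = 2 < log_7(60) = 2.1041
T(n) = O(n^(log_7 60))

For T(n) = 60T(n/7) + O(n^2): log_7(60) = 2.1041. This is Case 1 of the Master Theorem (c < log_b(a), work dominated by leaves), giving O(n^(log_7 60)).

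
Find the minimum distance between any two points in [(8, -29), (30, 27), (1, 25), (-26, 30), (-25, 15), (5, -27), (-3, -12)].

Computing all pairwise distances among 7 points:

d((8, -29), (30, 27)) = 60.1664
d((8, -29), (1, 25)) = 54.4518
d((8, -29), (-26, 30)) = 68.0955
d((8, -29), (-25, 15)) = 55.0
d((8, -29), (5, -27)) = 3.6056 <-- minimum
d((8, -29), (-3, -12)) = 20.2485
d((30, 27), (1, 25)) = 29.0689
d((30, 27), (-26, 30)) = 56.0803
d((30, 27), (-25, 15)) = 56.2939
d((30, 27), (5, -27)) = 59.5063
d((30, 27), (-3, -12)) = 51.0882
d((1, 25), (-26, 30)) = 27.4591
d((1, 25), (-25, 15)) = 27.8568
d((1, 25), (5, -27)) = 52.1536
d((1, 25), (-3, -12)) = 37.2156
d((-26, 30), (-25, 15)) = 15.0333
d((-26, 30), (5, -27)) = 64.8845
d((-26, 30), (-3, -12)) = 47.8853
d((-25, 15), (5, -27)) = 51.614
d((-25, 15), (-3, -12)) = 34.8281
d((5, -27), (-3, -12)) = 17.0

Closest pair: (8, -29) and (5, -27) with distance 3.6056

The closest pair is (8, -29) and (5, -27) with Euclidean distance 3.6056. For 7 points, brute-force pairwise comparison is shown above. For large n, the divide-and-conquer algorithm (sort by x, recurse on halves, check the dividing strip) achieves O(n log n).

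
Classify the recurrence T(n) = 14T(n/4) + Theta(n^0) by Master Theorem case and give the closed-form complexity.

Master Theorem for T(n) = 14T(n/4) + O(n^0):

a = 14, b = 4, c = 0
log_b(a) = log_4(14) = 1.9037

Case 1: c = 0 < log_4(14) = 1.9037
T(n) = O(n^(log_4 14))

For T(n) = 14T(n/4) + O(n^0): log_4(14) = 1.9037. This is Case 1 of the Master Theorem (c < log_b(a), work dominated by leaves), giving O(n^(log_4 14)).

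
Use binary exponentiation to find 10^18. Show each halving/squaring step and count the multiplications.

Computing 10^18 by squaring (build up from 10^1; each line after the first costs one multiplication):

10^1 = 10
10^2 = (10^1)^2 = 10^2 = 100
10^4 = (10^2)^2 = 100^2 = 10000
10^8 = (10^4)^2 = 10000^2 = 100000000
10^9 = 10 * 10^8 = 10 * 100000000 = 1000000000
10^18 = (10^9)^2 = 1000000000^2 = 1000000000000000000

Result: 1000000000000000000
Multiplications needed: 5 (5 lines after 10^1)

10^18 = 1000000000000000000. Using exponentiation by squaring, this requires 5 multiplications. The key idea: if the exponent is even, square the half-power; if odd, multiply by the base once.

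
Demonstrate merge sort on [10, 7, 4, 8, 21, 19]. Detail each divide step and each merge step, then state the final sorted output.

Merge sort trace:

Split: [10, 7, 4, 8, 21, 19] -> [10, 7, 4] and [8, 21, 19]
  Split: [10, 7, 4] -> [10] and [7, 4]
    Split: [7, 4] -> [7] and [4]
    Merge: [7] + [4] -> [4, 7]
  Merge: [10] + [4, 7] -> [4, 7, 10]
  Split: [8, 21, 19] -> [8] and [21, 19]
    Split: [21, 19] -> [21] and [19]
    Merge: [21] + [19] -> [19, 21]
  Merge: [8] + [19, 21] -> [8, 19, 21]
Merge: [4, 7, 10] + [8, 19, 21] -> [4, 7, 8, 10, 19, 21]

Final sorted array: [4, 7, 8, 10, 19, 21]

The merge sort proceeds by recursively splitting the array and merging sorted halves.
After all merges, the sorted array is [4, 7, 8, 10, 19, 21].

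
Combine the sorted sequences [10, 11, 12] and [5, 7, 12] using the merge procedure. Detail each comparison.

Merging process:

Compare 10 vs 5: take 5 from right. Merged: [5]
Compare 10 vs 7: take 7 from right. Merged: [5, 7]
Compare 10 vs 12: take 10 from left. Merged: [5, 7, 10]
Compare 11 vs 12: take 11 from left. Merged: [5, 7, 10, 11]
Compare 12 vs 12: take 12 from left. Merged: [5, 7, 10, 11, 12]
Append remaining from right: [12]. Merged: [5, 7, 10, 11, 12, 12]

Final merged array: [5, 7, 10, 11, 12, 12]
Total comparisons: 5

The merged array is [5, 7, 10, 11, 12, 12], requiring 5 comparisons. The merge step runs in O(n) time where n is the total number of elements.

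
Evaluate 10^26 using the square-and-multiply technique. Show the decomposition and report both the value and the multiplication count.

Computing 10^26 by squaring (build up from 10^1; each line after the first costs one multiplication):

10^1 = 10
10^2 = (10^1)^2 = 10^2 = 100
10^3 = 10 * 10^2 = 10 * 100 = 1000
10^6 = (10^3)^2 = 1000^2 = 1000000
10^12 = (10^6)^2 = 1000000^2 = 1000000000000
10^13 = 10 * 10^12 = 10 * 1000000000000 = 10000000000000
10^26 = (10^13)^2 = 10000000000000^2 = 100000000000000000000000000

Result: 100000000000000000000000000
Multiplications needed: 6 (6 lines after 10^1)

10^26 = 100000000000000000000000000. Using exponentiation by squaring, this requires 6 multiplications. The key idea: if the exponent is even, square the half-power; if odd, multiply by the base once.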